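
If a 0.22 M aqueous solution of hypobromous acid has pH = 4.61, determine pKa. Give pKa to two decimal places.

pKa = 8.56

[H+] = 10^(-4.61) = 2.45 × 10^-5 M
At equilibrium [HA] = 0.22 − 2.45 × 10^-5 = 2.20 × 10^-1 M
Ka = [H+][A-]/[HA] = (2.45 × 10^-5)² / 2.20 × 10^-1 = 2.73 × 10^-9
pKa = -log(2.73 × 10^-9) = 8.56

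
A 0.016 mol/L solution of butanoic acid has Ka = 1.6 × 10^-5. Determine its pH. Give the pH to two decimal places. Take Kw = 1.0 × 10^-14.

pH = 3.30

CH3(CH2)2COOH ⇌ CH3(CH2)2COO- + H+
From the ICE table, Ka = x²/(0.016 − x) = 1.6 × 10^-5.
Assume x ≪ 0.016: x ≈ √(1.6 × 10^-5 × 0.016) = 5.06 × 10^-4 M
Check: 3.2% ionized — well under 5%, approximation valid.
pH = −log(5.06 × 10^-4) = 3.30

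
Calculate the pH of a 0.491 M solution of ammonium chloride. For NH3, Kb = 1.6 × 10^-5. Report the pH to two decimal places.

pH = 4.76

NH4+ is the conjugate acid of the weak base NH3.
Ka = Kw/Kb = 1.0×10^-14 / 1.6 × 10^-5 = 6.25 × 10^-10
Ka = [H+]²/(0.491 − [H+]) = 6.25 × 10^-10
Since Ka ≪ C₀, [H+] ≈ √(Ka·C₀) = 1.75 × 10^-5 M.
([H+]/C₀ = 0.0036% < 5%, so the approximation holds.)
pH = −log[H+] = −log(1.75 × 10^-5) = 4.76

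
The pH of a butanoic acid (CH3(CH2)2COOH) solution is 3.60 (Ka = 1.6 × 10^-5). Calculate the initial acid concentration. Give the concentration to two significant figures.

[H+] = 10^(-3.60) = 2.51 × 10^-4 M = x
Ka = x²/(C₀ − x) ⇒ C₀ = x + x²/Ka
C₀ = 2.51 × 10^-4 + (2.51 × 10^-4)²/(1.6 × 10^-5) = 4.19 × 10^-3 M

C₀ = 4.2 × 10^-3 M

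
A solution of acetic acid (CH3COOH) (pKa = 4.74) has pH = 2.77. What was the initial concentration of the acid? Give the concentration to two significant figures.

C₀ = 1.6 × 10^-1 M

[H+] = 10^(-2.77) = 1.70 × 10^-3 M = x
Ka = 10^(−4.74) = 1.82 × 10^-5
Ka = x²/(C₀ − x) ⇒ C₀ = x + x²/Ka
C₀ = 1.70 × 10^-3 + (1.70 × 10^-3)²/(1.82 × 10^-5) = 1.60 × 10^-1 M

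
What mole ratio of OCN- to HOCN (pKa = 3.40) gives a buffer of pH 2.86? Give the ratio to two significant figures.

ratio = 0.29

pH = pKa + log(r) ⇒ log(r) = 2.86 − 3.40 = -0.54
r = [OCN-]/[HOCN] = 10^(-0.54) = 0.288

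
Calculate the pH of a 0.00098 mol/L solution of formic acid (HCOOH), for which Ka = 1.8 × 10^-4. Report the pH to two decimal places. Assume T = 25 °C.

HCOOH ⇌ HCOO- + H+
Ka = x²/(0.00098 − x) = 1.8 × 10^-4
x is not negligible relative to C₀; solve x² + 0.00018·x − 1.76e-07 = 0.
x = [−0.00018 + √(0.00018² + 7.06e-07)]/2 = 3.40 × 10^-4 M
pH = −log(3.40 × 10^-4) = 3.47

pH = 3.47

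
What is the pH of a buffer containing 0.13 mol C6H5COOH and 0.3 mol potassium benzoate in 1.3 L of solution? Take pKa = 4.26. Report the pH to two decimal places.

Henderson–Hasselbalch: pH = pKa + log([C6H5COO-]/[C6H5COOH]) = 4.26 + log(0.3/0.13)
pH = 4.26 + (+0.363) = 4.62

pH = 4.62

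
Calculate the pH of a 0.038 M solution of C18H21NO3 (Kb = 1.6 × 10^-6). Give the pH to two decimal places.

pH = 10.39

C18H21NO3 + H2O ⇌ C18H22NO3+ + OH-
Kb = x²/(0.038 − x) = 1.6 × 10^-6
Neglecting x in the denominator: x = √(1.6 × 10^-6 × 0.038) = 2.47 × 10^-4 M
(x/C₀ = 0.65% < 5%, so the approximation holds.)
pOH = −log(2.47 × 10^-4) = 3.61; pH = 14.00 − 3.61 = 10.39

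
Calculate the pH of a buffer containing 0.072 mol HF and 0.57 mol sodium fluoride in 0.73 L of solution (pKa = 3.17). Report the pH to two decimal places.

pH = 4.07

Henderson–Hasselbalch: pH = pKa + log([F-]/[HF]) = 3.17 + log(0.57/0.072)
pH = 3.17 + (+0.899) = 4.07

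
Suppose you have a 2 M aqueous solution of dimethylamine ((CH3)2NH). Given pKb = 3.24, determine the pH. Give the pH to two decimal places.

pH = 12.53

(CH3)2NH + H2O ⇌ (CH3)2NH2+ + OH-
Kb = 10^(−3.24) = 5.75 × 10^-4
Let x = [OH-] at equilibrium. Kb = x²/(2 − x).
Since Kb ≪ C₀, x ≈ √(Kb·C₀) = 3.39 × 10^-2 M.
pOH = −log(3.39 × 10^-2) = 1.47; pH = 14.00 − 1.47 = 12.53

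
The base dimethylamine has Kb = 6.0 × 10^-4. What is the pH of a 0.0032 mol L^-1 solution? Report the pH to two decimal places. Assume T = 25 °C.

(CH3)2NH + H2O ⇌ (CH3)2NH2+ + OH-
Kb = x²/(0.0032 − x) = 6.0 × 10^-4
Here C₀/Kb ≈ 5.33, so the small-x approximation fails. Use the quadratic:
x = [−0.0006 + √(0.0006² + 7.68e-06)]/2 = 1.12 × 10^-3 M
pOH = −log(1.12 × 10^-3) = 2.95; pH = 14.00 − 2.95 = 11.05

pH = 11.05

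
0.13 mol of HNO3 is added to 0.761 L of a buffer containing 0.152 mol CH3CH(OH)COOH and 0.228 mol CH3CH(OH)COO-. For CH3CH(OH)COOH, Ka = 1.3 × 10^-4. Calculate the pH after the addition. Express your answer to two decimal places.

After neutralization: n(CH3CH(OH)COOH) = 0.282 mol, n(CH3CH(OH)COO-) = 0.098 mol.
pKa = −log(1.3 × 10^-4) = 3.886
pH = pKa + log([A⁻]/[HA]) = 3.886 + log(0.098/0.282) = 3.886 -0.459

pH = 3.43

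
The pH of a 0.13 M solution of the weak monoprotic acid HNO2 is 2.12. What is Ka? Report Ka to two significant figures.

[H+] = 10^(-2.12) = 7.59 × 10^-3 M
At equilibrium [HA] = 0.13 − 7.59 × 10^-3 = 1.22 × 10^-1 M
Ka = [H+][A-]/[HA] = (7.59 × 10^-3)² / 1.22 × 10^-1 = 4.7 × 10^-4

Ka = 4.7 × 10^-4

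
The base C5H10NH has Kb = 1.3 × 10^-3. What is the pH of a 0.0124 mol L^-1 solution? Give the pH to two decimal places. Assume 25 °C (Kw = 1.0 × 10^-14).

C5H10NH + H2O ⇌ C5H10NH2+ + OH-
Kb = [OH-]²/(0.0124 − [OH-]) = 1.3 × 10^-3
The 5% rule fails; solving [OH-]² + Kb·[OH-] − Kb·C₀ = 0 exactly:
[OH-] = [−0.0013 + √(0.0013² + 6.45e-05)]/2 = 3.42 × 10^-3 M
pOH = −log(3.42 × 10^-3) = 2.47; pH = 14.00 − 2.47 = 11.53

pH = 11.53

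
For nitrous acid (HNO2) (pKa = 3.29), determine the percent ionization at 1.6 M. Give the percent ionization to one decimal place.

1.8%

HNO2 ⇌ NO2- + H+; let x = [H+] at equilibrium.
Ka = 10^(−3.29) = 5.13 × 10^-4
x ≈ √(Ka·C₀) = √(5.13 × 10^-4 × 1.6) = 2.86 × 10^-2 M
% ionization = x/C₀ × 100% = 2.86 × 10^-2/1.6 × 100% = 1.8%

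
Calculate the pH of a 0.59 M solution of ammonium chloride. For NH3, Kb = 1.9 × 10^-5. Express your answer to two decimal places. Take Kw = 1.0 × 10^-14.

pH = 4.75

NH4+ is the conjugate acid of the weak base NH3.
Ka = Kw/Kb = 1.0×10^-14 / 1.9 × 10^-5 = 5.26 × 10^-10
Ka = x²/(0.59 − x) = 5.26 × 10^-10
Assume x ≪ 0.59: x ≈ √(5.26 × 10^-10 × 0.59) = 1.76 × 10^-5 M
(x/C₀ = 0.003% < 5%, so the approximation holds.)
pH = −log[H+] = −log(1.76 × 10^-5) = 4.75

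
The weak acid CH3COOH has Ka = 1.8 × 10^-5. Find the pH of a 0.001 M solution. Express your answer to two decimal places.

pH = 3.90

CH3COOH ⇌ CH3COO- + H+
From the ICE table, Ka = x²/(0.001 − x) = 1.8 × 10^-5.
x is not negligible relative to C₀; solve x² + 1.8e-05·x − 1.8e-08 = 0.
x = (−Ka + √(Ka² + 4·Ka·C₀))/2 = 1.25 × 10^-4 M
pH = −log(1.25 × 10^-4) = 3.90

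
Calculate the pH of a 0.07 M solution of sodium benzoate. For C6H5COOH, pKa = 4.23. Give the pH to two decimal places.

C6H5COO- is the conjugate base of the weak acid C6H5COOH.
Ka = 10^(−4.23) = 5.89 × 10^-5
Kb = Kw/Ka = 1.0×10^-14 / 5.89 × 10^-5 = 1.70 × 10^-10
Kb = x²/(0.07 − x) = 1.70 × 10^-10
Since Kb ≪ C₀, x ≈ √(Kb·C₀) = 3.45 × 10^-6 M.
pOH = 5.46, so pH = 14.00 − pOH = 8.54

pH = 8.54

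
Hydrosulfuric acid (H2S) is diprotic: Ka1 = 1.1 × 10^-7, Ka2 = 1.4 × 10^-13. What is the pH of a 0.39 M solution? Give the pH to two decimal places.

pH = 3.68

Ka1 ≫ Ka2, so treat the first dissociation as the only significant source of H+.
Ka1 = x²/(0.39 − x) = 1.1 × 10^-7
x ≈ √(1.1 × 10^-7 × 0.39) = 2.07 × 10^-4 M
pH = −log(2.07 × 10^-4) = 3.68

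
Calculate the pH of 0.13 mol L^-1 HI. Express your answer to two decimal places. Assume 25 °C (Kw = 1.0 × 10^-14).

pH = 0.89

HI is a strong acid and dissociates completely, so [H+] = 0.13 M.
pH = -log(0.13) = 0.89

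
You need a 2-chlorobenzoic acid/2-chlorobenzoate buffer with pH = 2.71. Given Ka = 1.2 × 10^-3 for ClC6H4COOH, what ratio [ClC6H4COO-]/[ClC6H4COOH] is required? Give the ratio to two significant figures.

pKa = -log(1.2 × 10^-3) = 2.921
pH = pKa + log(r) ⇒ log(r) = 2.71 − 2.921 = -0.211
r = [ClC6H4COO-]/[ClC6H4COOH] = 10^(-0.211) = 0.615

ratio = 0.62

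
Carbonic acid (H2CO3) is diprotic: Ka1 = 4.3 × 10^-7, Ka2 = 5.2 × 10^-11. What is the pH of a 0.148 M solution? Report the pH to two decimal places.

pH = 3.60

Since Ka1 ≫ Ka2, the first ionization dominates [H+].
Ka1 = x²/(0.148 − x) = 4.3 × 10^-7
x ≈ √(4.3 × 10^-7 × 0.148) = 2.52 × 10^-4 M
pH = −log(2.52 × 10^-4) = 3.60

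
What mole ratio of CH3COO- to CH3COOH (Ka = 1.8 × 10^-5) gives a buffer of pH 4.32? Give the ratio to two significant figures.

pKa = -log(1.8 × 10^-5) = 4.745
pH = pKa + log(r) ⇒ log(r) = 4.32 − 4.745 = -0.425
r = [CH3COO-]/[CH3COOH] = 10^(-0.425) = 0.376

ratio = 0.38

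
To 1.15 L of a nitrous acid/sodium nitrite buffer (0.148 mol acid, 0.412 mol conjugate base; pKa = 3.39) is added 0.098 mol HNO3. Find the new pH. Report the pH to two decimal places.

pH = 3.50

After neutralization: n(HNO2) = 0.246 mol, n(NO2-) = 0.314 mol.
pH = pKa + log(n_NO2-/n_HNO2) = 3.39 + log(0.314/0.246) = 3.39 + (+0.106)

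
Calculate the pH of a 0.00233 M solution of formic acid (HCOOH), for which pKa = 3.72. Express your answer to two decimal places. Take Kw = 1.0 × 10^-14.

pH = 3.24

HCOOH ⇌ HCOO- + H+
Ka = 10^(−3.72) = 1.91 × 10^-4
Ka = [H+]²/(0.00233 − [H+]) = 1.91 × 10^-4
[H+] is not negligible relative to C₀; solve [H+]² + 0.000191·[H+] − 4.45e-07 = 0.
[H+] = (−Ka + √(Ka² + 4·Ka·C₀))/2 = 5.78 × 10^-4 M
pH = −log[H+] = −log(5.78 × 10^-4) = 3.24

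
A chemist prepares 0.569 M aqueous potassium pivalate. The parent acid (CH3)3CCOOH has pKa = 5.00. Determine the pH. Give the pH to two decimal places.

(CH3)3CCOO- is the conjugate base of the weak acid (CH3)3CCOOH.
Ka = 10^(−5.00) = 1.00 × 10^-5
Kb = Kw/Ka = 1.0×10^-14 / 1.00 × 10^-5 = 1.00 × 10^-9
From the ICE table, Kb = [OH-]²/(0.569 − [OH-]) = 1.00 × 10^-9.
Assume [OH-] ≪ 0.569: [OH-] ≈ √(1.00 × 10^-9 × 0.569) = 2.39 × 10^-5 M
pOH = 4.62, so pH = 14.00 − pOH = 9.38

pH = 9.38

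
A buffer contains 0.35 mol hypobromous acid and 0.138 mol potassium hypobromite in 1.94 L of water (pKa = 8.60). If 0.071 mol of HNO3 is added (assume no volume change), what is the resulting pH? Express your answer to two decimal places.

pH = 7.80

After neutralization: n(HOBr) = 0.421 mol, n(OBr-) = 0.067 mol.
Henderson–Hasselbalch with mole ratio 0.067/0.421: pH = 8.60 + (-0.798)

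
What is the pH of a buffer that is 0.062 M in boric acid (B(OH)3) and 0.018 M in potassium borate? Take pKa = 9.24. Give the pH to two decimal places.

pH = 8.70

Using pH = pKa + log([base]/[acid]) with [base]/[acid] = 0.018/0.062:
pH = 9.24 + (-0.537) = 8.70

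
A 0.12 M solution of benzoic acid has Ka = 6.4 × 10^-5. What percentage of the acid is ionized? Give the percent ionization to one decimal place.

C6H5COOH ⇌ C6H5COO- + H+; let x = [H+] at equilibrium.
x ≈ √(Ka·C₀) = √(6.4 × 10^-5 × 0.12) = 2.77 × 10^-3 M
% ionization = x/C₀ × 100% = 2.77 × 10^-3/0.12 × 100% = 2.3%

2.3%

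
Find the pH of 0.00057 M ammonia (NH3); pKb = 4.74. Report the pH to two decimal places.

NH3 + H2O ⇌ NH4+ + OH-
Kb = 10^(−4.74) = 1.82 × 10^-5
Kb = [OH-]²/(0.00057 − [OH-]) = 1.82 × 10^-5
The 5% rule fails; solving [OH-]² + Kb·[OH-] − Kb·C₀ = 0 exactly:
[OH-] = (−Kb + √(Kb² + 4·Kb·C₀))/2 = 9.32 × 10^-5 M
pOH = 4.03, so pH = 14.00 − pOH = 9.97

pH = 9.97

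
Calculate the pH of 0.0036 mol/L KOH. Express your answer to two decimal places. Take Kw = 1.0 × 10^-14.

pH = 11.56

KOH is a strong base; [OH-] = 0.0036 M.
pOH = -log(0.0036) = 2.44
pH = 14.00 - 2.44 = 11.56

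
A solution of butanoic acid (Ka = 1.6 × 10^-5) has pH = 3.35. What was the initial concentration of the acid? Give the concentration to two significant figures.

C₀ = 1.3 × 10^-2 M

[H+] = 10^(-3.35) = 4.47 × 10^-4 M = x
Ka = x²/(C₀ − x) ⇒ C₀ = x + x²/Ka
C₀ = 4.47 × 10^-4 + (4.47 × 10^-4)²/(1.6 × 10^-5) = 1.29 × 10^-2 M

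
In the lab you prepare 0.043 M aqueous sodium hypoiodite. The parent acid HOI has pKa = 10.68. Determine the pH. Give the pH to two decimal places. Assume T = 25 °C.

OI- is the conjugate base of the weak acid HOI.
Ka = 10^(−10.68) = 2.09 × 10^-11
Kb = Kw/Ka = 1.0×10^-14 / 2.09 × 10^-11 = 4.78 × 10^-4
From the ICE table, Kb = x²/(0.043 − x) = 4.78 × 10^-4.
The 5% rule fails; solving x² + Kb·x − Kb·C₀ = 0 exactly:
x = (−Kb + √(Kb² + 4·Kb·C₀))/2 = 4.30 × 10^-3 M
pOH = 2.37, so pH = 14.00 − pOH = 11.63

pH = 11.63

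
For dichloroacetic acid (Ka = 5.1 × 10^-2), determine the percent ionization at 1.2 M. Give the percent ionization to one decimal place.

Cl2CHCOOH ⇌ Cl2CHCOO- + H+; let x = [H+] at equilibrium.
Solve x² + 0.051x − 0.0612 = 0 → x = 2.23 × 10^-1 M
% ionization = x/C₀ × 100% = 2.23 × 10^-1/1.2 × 100% = 18.6%

18.6%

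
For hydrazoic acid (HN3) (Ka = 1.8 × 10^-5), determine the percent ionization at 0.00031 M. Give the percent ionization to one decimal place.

HN3 ⇌ N3- + H+; let x = [H+] at equilibrium.
Ka = x²/(C₀ − x); solving the quadratic gives x = 6.62 × 10^-5 M.
% ionization = x/C₀ × 100% = 6.62 × 10^-5/0.00031 × 100% = 21.4%

21.4%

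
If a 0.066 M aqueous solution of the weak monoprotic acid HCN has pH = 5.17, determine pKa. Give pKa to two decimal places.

[H+] = 10^(-5.17) = 6.76 × 10^-6 M
At equilibrium [HA] = 0.066 − 6.76 × 10^-6 = 6.60 × 10^-2 M
Ka = [H+][A-]/[HA] = (6.76 × 10^-6)² / 6.60 × 10^-2 = 6.92 × 10^-10
pKa = -log(6.92 × 10^-10) = 9.16

pKa = 9.16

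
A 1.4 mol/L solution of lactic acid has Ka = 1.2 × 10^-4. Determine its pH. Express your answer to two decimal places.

CH3CH(OH)COOH ⇌ CH3CH(OH)COO- + H+
From the ICE table, Ka = x²/(1.4 − x) = 1.2 × 10^-4.
Since Ka ≪ C₀, x ≈ √(Ka·C₀) = 1.30 × 10^-2 M.
pH = −log(1.30 × 10^-2) = 1.89

pH = 1.89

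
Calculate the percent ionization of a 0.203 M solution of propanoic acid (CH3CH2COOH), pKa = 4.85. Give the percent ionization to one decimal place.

CH3CH2COOH ⇌ CH3CH2COO- + H+; let x = [H+] at equilibrium.
Ka = 10^(−4.85) = 1.41 × 10^-5
x ≈ √(Ka·C₀) = √(1.41 × 10^-5 × 0.203) = 1.69 × 10^-3 M
% ionization = x/C₀ × 100% = 1.69 × 10^-3/0.203 × 100% = 0.8%

0.8%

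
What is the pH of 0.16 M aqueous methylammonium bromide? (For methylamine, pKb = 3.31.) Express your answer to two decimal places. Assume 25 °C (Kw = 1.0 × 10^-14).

CH3NH3+ is the conjugate acid of the weak base CH3NH2.
Kb = 10^(−3.31) = 4.90 × 10^-4
Ka = Kw/Kb = 1.0×10^-14 / 4.90 × 10^-4 = 2.04 × 10^-11
From the ICE table, Ka = [H+]²/(0.16 − [H+]) = 2.04 × 10^-11.
Since Ka ≪ C₀, [H+] ≈ √(Ka·C₀) = 1.81 × 10^-6 M.
Check: 0.0011% ionized — well under 5%, approximation valid.
pH = −log(1.81 × 10^-6) = 5.74

pH = 5.74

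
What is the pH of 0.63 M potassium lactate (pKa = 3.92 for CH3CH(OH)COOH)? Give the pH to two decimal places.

CH3CH(OH)COO- is the conjugate base of the weak acid CH3CH(OH)COOH.
Ka = 10^(−3.92) = 1.20 × 10^-4
Kb = Kw/Ka = 1.0×10^-14 / 1.20 × 10^-4 = 8.33 × 10^-11
Kb = [OH-]²/(0.63 − [OH-]) = 8.33 × 10^-11
Since Kb ≪ C₀, [OH-] ≈ √(Kb·C₀) = 7.24 × 10^-6 M.
pOH = −log(7.24 × 10^-6) = 5.14; pH = 14.00 − 5.14 = 8.86

pH = 8.86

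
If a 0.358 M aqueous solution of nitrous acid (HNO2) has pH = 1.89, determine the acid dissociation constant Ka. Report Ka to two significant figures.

[H+] = 10^(-1.89) = 1.29 × 10^-2 M
At equilibrium [HA] = 0.358 − 1.29 × 10^-2 = 3.45 × 10^-1 M
Ka = [H+][A-]/[HA] = (1.29 × 10^-2)² / 3.45 × 10^-1 = 4.8 × 10^-4

Ka = 4.8 × 10^-4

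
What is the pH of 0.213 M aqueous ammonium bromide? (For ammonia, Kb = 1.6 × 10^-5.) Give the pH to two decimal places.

NH4+ is the conjugate acid of the weak base NH3.
Ka = Kw/Kb = 1.0×10^-14 / 1.6 × 10^-5 = 6.25 × 10^-10
From the ICE table, Ka = x²/(0.213 − x) = 6.25 × 10^-10.
Neglecting x in the denominator: x = √(6.25 × 10^-10 × 0.213) = 1.15 × 10^-5 M
(x/C₀ = 0.0054% < 5%, so the approximation holds.)
pH = −log(1.15 × 10^-5) = 4.94

pH = 4.94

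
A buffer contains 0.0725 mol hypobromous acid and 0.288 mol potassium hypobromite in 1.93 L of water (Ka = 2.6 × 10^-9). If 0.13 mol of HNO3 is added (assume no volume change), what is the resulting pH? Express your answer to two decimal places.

pH = 8.48

After neutralization: n(HOBr) = 0.203 mol, n(OBr-) = 0.158 mol.
pKa = −log(2.6 × 10^-9) = 8.585
pH = pKa + log([A⁻]/[HA]) = 8.585 + log(0.158/0.203) = 8.585 -0.109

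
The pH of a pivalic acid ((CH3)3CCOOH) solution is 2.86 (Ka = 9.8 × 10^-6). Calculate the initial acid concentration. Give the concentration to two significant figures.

C₀ = 2.0 × 10^-1 M

[H+] = 10^(-2.86) = 1.38 × 10^-3 M = x
Ka = x²/(C₀ − x) ⇒ C₀ = x + x²/Ka
C₀ = 1.38 × 10^-3 + (1.38 × 10^-3)²/(9.8 × 10^-6) = 1.96 × 10^-1 M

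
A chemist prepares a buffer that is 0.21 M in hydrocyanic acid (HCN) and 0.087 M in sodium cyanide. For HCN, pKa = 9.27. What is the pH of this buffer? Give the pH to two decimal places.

pH = 8.89

Henderson–Hasselbalch: pH = pKa + log([CN-]/[HCN]) = 9.27 + log(0.087/0.21)
pH = 9.27 + (-0.383) = 8.89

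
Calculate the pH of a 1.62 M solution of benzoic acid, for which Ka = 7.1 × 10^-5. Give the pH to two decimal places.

C6H5COOH ⇌ C6H5COO- + H+
From the ICE table, Ka = [H+]²/(1.62 − [H+]) = 7.1 × 10^-5.
Since Ka ≪ C₀, [H+] ≈ √(Ka·C₀) = 1.07 × 10^-2 M.
Check: 0.66% ionized — well under 5%, approximation valid.
pH = −log[H+] = −log(1.07 × 10^-2) = 1.97

pH = 1.97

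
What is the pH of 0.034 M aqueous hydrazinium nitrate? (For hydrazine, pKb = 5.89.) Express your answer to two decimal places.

N2H5+ is the conjugate acid of the weak base N2H4.
Kb = 10^(−5.89) = 1.29 × 10^-6
Ka = Kw/Kb = 1.0×10^-14 / 1.29 × 10^-6 = 7.75 × 10^-9
Ka = x²/(0.034 − x) = 7.75 × 10^-9
Neglecting x in the denominator: x = √(7.75 × 10^-9 × 0.034) = 1.62 × 10^-5 M
Check: 0.048% ionized — well under 5%, approximation valid.
pH = −log(1.62 × 10^-5) = 4.79

pH = 4.79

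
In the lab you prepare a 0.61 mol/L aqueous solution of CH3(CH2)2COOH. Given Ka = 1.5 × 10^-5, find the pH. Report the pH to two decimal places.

pH = 2.52

CH3(CH2)2COOH ⇌ CH3(CH2)2COO- + H+
From the ICE table, Ka = [H+]²/(0.61 − [H+]) = 1.5 × 10^-5.
Since Ka ≪ C₀, [H+] ≈ √(Ka·C₀) = 3.02 × 10^-3 M.
([H+]/C₀ = 0.5% < 5%, so the approximation holds.)
pH = −log[H+] = −log(3.02 × 10^-3) = 2.52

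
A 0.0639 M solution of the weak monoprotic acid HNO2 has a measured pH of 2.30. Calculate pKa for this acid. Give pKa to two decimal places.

pKa = 3.37

[H+] = 10^(-2.30) = 5.01 × 10^-3 M
At equilibrium [HA] = 0.0639 − 5.01 × 10^-3 = 5.89 × 10^-2 M
Ka = [H+][A-]/[HA] = (5.01 × 10^-3)² / 5.89 × 10^-2 = 4.26 × 10^-4
pKa = -log(4.26 × 10^-4) = 3.37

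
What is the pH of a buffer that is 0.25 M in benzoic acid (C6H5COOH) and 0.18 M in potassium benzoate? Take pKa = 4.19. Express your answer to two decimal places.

pH = 4.05

pH = pKa + log([A⁻]/[HA]) = 4.19 + log(0.18/0.25)
pH = 4.19 + (-0.143) = 4.05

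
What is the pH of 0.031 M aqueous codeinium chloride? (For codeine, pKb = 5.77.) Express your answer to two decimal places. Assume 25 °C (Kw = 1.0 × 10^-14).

C18H22NO3+ is the conjugate acid of the weak base C18H21NO3.
Kb = 10^(−5.77) = 1.70 × 10^-6
Ka = Kw/Kb = 1.0×10^-14 / 1.70 × 10^-6 = 5.88 × 10^-9
From the ICE table, Ka = [H+]²/(0.031 − [H+]) = 5.88 × 10^-9.
Since Ka ≪ C₀, [H+] ≈ √(Ka·C₀) = 1.35 × 10^-5 M.
pH = −log(1.35 × 10^-5) = 4.87

pH = 4.87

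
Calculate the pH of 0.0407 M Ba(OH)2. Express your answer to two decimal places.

Ba(OH)2 is a strong base (each formula unit releases 2 OH-); [OH-] = 0.0814 M.
pOH = -log(0.0814) = 1.09
pH = 14.00 - 1.09 = 12.91

pH = 12.91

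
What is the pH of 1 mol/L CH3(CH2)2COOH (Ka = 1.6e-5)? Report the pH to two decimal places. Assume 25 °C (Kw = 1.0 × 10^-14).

pH = 2.40

CH3(CH2)2COOH ⇌ CH3(CH2)2COO- + H+
From the ICE table, Ka = [H+]²/(1 − [H+]) = 1.6 × 10^-5.
Assume [H+] ≪ 1: [H+] ≈ √(1.6 × 10^-5 × 1) = 4.00 × 10^-3 M
Check: 0.4% ionized — well under 5%, approximation valid.
pH = −log(4.00 × 10^-3) = 2.40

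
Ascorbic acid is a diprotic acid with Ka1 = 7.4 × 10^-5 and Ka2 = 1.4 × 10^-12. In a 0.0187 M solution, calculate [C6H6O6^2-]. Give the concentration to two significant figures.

First ionization gives [H+] ≈ [HC6H6O6-] = 1.14 × 10^-3 M.
Second step: Ka2 = [H+][C6H6O6^2-]/[HC6H6O6-] ≈ [C6H6O6^2-] (since [H+] ≈ [HC6H6O6-]).
So [C6H6O6^2-] ≈ Ka2.

1.4 × 10^-12 M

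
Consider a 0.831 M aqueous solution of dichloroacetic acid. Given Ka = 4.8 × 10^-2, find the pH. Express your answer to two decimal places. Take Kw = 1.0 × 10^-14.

Cl2CHCOOH ⇌ Cl2CHCOO- + H+
Ka = [H+]²/(0.831 − [H+]) = 4.8 × 10^-2
[H+] is not negligible relative to C₀; solve [H+]² + 0.048·[H+] − 0.0399 = 0.
[H+] = (−Ka + √(Ka² + 4·Ka·C₀))/2 = 1.77 × 10^-1 M
pH = −log[H+] = −log(1.77 × 10^-1) = 0.75

pH = 0.75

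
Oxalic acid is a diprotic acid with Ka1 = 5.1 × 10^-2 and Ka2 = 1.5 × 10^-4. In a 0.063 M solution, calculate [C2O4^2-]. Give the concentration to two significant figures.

1.5 × 10^-4 M

First ionization gives [H+] ≈ [HC2O4-] = 3.67 × 10^-2 M.
Second step: Ka2 = [H+][C2O4^2-]/[HC2O4-] ≈ [C2O4^2-] (since [H+] ≈ [HC2O4-]).
So [C2O4^2-] ≈ Ka2.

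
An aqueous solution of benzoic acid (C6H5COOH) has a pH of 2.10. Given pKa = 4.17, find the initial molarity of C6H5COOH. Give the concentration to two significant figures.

[H+] = 10^(-2.10) = 7.94 × 10^-3 M = x
Ka = 10^(−4.17) = 6.76 × 10^-5
Ka = x²/(C₀ − x) ⇒ C₀ = x + x²/Ka
C₀ = 7.94 × 10^-3 + (7.94 × 10^-3)²/(6.76 × 10^-5) = 9.41 × 10^-1 M

C₀ = 9.4 × 10^-1 M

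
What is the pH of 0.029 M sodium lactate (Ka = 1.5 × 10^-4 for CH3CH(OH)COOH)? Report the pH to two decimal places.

pH = 8.14

CH3CH(OH)COO- is the conjugate base of the weak acid CH3CH(OH)COOH.
Kb = Kw/Ka = 1.0×10^-14 / 1.5 × 10^-4 = 6.67 × 10^-11
Let x = [OH-] at equilibrium. Kb = x²/(0.029 − x).
Since Kb ≪ C₀, x ≈ √(Kb·C₀) = 1.39 × 10^-6 M.
pOH = 5.86, so pH = 14.00 − pOH = 8.14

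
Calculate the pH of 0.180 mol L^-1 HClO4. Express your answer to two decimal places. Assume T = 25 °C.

HClO4 is a strong acid and dissociates completely, so [H+] = 0.180 M.
pH = -log(0.18) = 0.74

pH = 0.74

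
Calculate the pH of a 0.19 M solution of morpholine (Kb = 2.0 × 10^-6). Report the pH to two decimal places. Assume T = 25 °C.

pH = 10.79

C4H8ONH + H2O ⇌ C4H8ONH2+ + OH-
Let x = [OH-] at equilibrium. Kb = x²/(0.19 − x).
Assume x ≪ 0.19: x ≈ √(2.0 × 10^-6 × 0.19) = 6.16 × 10^-4 M
(x/C₀ = 0.32% < 5%, so the approximation holds.)
pOH = −log(6.16 × 10^-4) = 3.21; pH = 14.00 − 3.21 = 10.79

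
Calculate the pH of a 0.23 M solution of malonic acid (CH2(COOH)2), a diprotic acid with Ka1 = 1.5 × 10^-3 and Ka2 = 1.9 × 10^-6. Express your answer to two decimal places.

Ka1 ≫ Ka2, so treat the first dissociation as the only significant source of H+.
Ka1 = x²/(0.23 − x) = 1.5 × 10^-3
Solving the quadratic: x = (−Ka1 + √(Ka1² + 4·Ka1·C₀))/2 = 1.78 × 10^-2 M
pH = −log(1.78 × 10^-2) = 1.75

pH = 1.75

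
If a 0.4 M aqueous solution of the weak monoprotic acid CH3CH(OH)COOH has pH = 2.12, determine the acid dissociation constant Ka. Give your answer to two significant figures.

[H+] = 10^(-2.12) = 7.59 × 10^-3 M
At equilibrium [HA] = 0.4 − 7.59 × 10^-3 = 3.92 × 10^-1 M
Ka = [H+][A-]/[HA] = (7.59 × 10^-3)² / 3.92 × 10^-1 = 1.5 × 10^-4

Ka = 1.5 × 10^-4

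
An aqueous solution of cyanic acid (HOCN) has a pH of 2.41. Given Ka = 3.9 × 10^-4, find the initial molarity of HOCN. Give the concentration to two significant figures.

C₀ = 4.3 × 10^-2 M

[H+] = 10^(-2.41) = 3.89 × 10^-3 M = x
Ka = x²/(C₀ − x) ⇒ C₀ = x + x²/Ka
C₀ = 3.89 × 10^-3 + (3.89 × 10^-3)²/(3.9 × 10^-4) = 4.27 × 10^-2 M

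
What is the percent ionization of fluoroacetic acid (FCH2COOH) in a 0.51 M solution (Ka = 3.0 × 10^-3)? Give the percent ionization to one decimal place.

FCH2COOH ⇌ FCH2COO- + H+; let x = [H+] at equilibrium.
Solve x² + 0.003x − 0.00153 = 0 → x = 3.76 × 10^-2 M
Fraction ionized = 3.76 × 10^-2 / 0.51 = 0.0737 → 7.4%

7.4%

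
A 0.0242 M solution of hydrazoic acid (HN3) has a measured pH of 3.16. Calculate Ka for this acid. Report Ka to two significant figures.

[H+] = 10^(-3.16) = 6.92 × 10^-4 M
At equilibrium [HA] = 0.0242 − 6.92 × 10^-4 = 2.35 × 10^-2 M
Ka = [H+][A-]/[HA] = (6.92 × 10^-4)² / 2.35 × 10^-2 = 2.0 × 10^-5

Ka = 2.0 × 10^-5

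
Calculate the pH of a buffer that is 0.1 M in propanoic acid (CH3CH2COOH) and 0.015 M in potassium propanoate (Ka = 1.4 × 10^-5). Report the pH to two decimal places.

pH = 4.03

pKa = −log(1.4 × 10^-5) = 4.854
Henderson–Hasselbalch: pH = pKa + log([CH3CH2COO-]/[CH3CH2COOH]) = 4.854 + log(0.015/0.1)
pH = 4.854 + (-0.824) = 4.03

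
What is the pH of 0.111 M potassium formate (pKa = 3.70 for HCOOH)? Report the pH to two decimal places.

pH = 8.37

HCOO- is the conjugate base of the weak acid HCOOH.
Ka = 10^(−3.70) = 2.00 × 10^-4
Kb = Kw/Ka = 1.0×10^-14 / 2.00 × 10^-4 = 5.00 × 10^-11
Kb = [OH-]²/(0.111 − [OH-]) = 5.00 × 10^-11
Assume [OH-] ≪ 0.111: [OH-] ≈ √(5.00 × 10^-11 × 0.111) = 2.36 × 10^-6 M
Check: 0.0021% ionized — well under 5%, approximation valid.
pOH = 5.63, so pH = 14.00 − pOH = 8.37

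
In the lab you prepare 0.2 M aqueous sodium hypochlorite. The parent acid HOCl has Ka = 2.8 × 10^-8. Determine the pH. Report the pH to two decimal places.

OCl- is the conjugate base of the weak acid HOCl.
Kb = Kw/Ka = 1.0×10^-14 / 2.8 × 10^-8 = 3.57 × 10^-7
Kb = [OH-]²/(0.2 − [OH-]) = 3.57 × 10^-7
Since Kb ≪ C₀, [OH-] ≈ √(Kb·C₀) = 2.67 × 10^-4 M.
pOH = −log(2.67 × 10^-4) = 3.57; pH = 14.00 − 3.57 = 10.43

pH = 10.43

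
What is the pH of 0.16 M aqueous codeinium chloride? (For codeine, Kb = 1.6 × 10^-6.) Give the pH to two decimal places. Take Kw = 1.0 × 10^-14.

C18H22NO3+ is the conjugate acid of the weak base C18H21NO3.
Ka = Kw/Kb = 1.0×10^-14 / 1.6 × 10^-6 = 6.25 × 10^-9
Ka = x²/(0.16 − x) = 6.25 × 10^-9
Since Ka ≪ C₀, x ≈ √(Ka·C₀) = 3.16 × 10^-5 M.
pH = −log[H+] = −log(3.16 × 10^-5) = 4.50

pH = 4.50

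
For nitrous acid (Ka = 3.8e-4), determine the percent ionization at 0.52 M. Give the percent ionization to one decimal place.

HNO2 ⇌ NO2- + H+; let x = [H+] at equilibrium.
x ≈ √(Ka·C₀) = √(3.8 × 10^-4 × 0.52) = 1.41 × 10^-2 M
% ionization = x/C₀ × 100% = 1.41 × 10^-2/0.52 × 100% = 2.7%

2.7%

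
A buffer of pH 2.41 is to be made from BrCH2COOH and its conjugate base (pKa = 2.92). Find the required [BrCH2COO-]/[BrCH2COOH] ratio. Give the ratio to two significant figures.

pH = pKa + log(r) ⇒ log(r) = 2.41 − 2.92 = -0.51
r = [BrCH2COO-]/[BrCH2COOH] = 10^(-0.51) = 0.309

ratio = 0.31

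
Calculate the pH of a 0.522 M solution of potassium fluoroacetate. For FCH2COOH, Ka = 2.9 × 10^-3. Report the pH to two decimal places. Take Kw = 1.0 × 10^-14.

FCH2COO- is the conjugate base of the weak acid FCH2COOH.
Kb = Kw/Ka = 1.0×10^-14 / 2.9 × 10^-3 = 3.45 × 10^-12
From the ICE table, Kb = x²/(0.522 − x) = 3.45 × 10^-12.
Neglecting x in the denominator: x = √(3.45 × 10^-12 × 0.522) = 1.34 × 10^-6 M
pOH = −log(1.34 × 10^-6) = 5.87; pH = 14.00 − 5.87 = 8.13

pH = 8.13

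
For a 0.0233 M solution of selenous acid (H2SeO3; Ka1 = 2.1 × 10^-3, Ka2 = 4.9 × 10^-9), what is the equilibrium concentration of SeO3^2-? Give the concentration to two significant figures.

4.9 × 10^-9 M

First ionization gives [H+] ≈ [HSeO3-] = 6.02 × 10^-3 M.
Second step: Ka2 = [H+][SeO3^2-]/[HSeO3-] ≈ [SeO3^2-] (since [H+] ≈ [HSeO3-]).
So [SeO3^2-] ≈ Ka2.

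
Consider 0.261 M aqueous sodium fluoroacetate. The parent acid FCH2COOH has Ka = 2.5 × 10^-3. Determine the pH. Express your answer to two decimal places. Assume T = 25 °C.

pH = 8.01

FCH2COO- is the conjugate base of the weak acid FCH2COOH.
Kb = Kw/Ka = 1.0×10^-14 / 2.5 × 10^-3 = 4.00 × 10^-12
Let x = [OH-] at equilibrium. Kb = x²/(0.261 − x).
Neglecting x in the denominator: x = √(4.00 × 10^-12 × 0.261) = 1.02 × 10^-6 M
(x/C₀ = 0.00039% < 5%, so the approximation holds.)
pOH = 5.99, so pH = 14.00 − pOH = 8.01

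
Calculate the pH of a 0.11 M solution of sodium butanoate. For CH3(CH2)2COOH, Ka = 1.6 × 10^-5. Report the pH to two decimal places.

pH = 8.92

CH3(CH2)2COO- is the conjugate base of the weak acid CH3(CH2)2COOH.
Kb = Kw/Ka = 1.0×10^-14 / 1.6 × 10^-5 = 6.25 × 10^-10
Let x = [OH-] at equilibrium. Kb = x²/(0.11 − x).
Neglecting x in the denominator: x = √(6.25 × 10^-10 × 0.11) = 8.29 × 10^-6 M
pOH = 5.08, so pH = 14.00 − pOH = 8.92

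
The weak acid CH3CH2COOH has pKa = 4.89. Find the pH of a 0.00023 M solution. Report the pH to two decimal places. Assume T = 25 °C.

pH = 4.32

CH3CH2COOH ⇌ CH3CH2COO- + H+
Ka = 10^(−4.89) = 1.29 × 10^-5
From the ICE table, Ka = [H+]²/(0.00023 − [H+]) = 1.29 × 10^-5.
The 5% rule fails; solving [H+]² + Ka·[H+] − Ka·C₀ = 0 exactly:
[H+] = [−1.29e-05 + √(1.29e-05² + 1.19e-08)]/2 = 4.84 × 10^-5 M
pH = −log[H+] = −log(4.84 × 10^-5) = 4.32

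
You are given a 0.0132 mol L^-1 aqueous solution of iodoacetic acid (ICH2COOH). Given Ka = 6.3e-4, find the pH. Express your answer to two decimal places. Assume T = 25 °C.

pH = 2.59

ICH2COOH ⇌ ICH2COO- + H+
Ka = [H+]²/(0.0132 − [H+]) = 6.3 × 10^-4
Here C₀/Ka ≈ 21, so the small-[H+] approximation fails. Use the quadratic:
[H+] = (−Ka + √(Ka² + 4·Ka·C₀))/2 = 2.59 × 10^-3 M
pH = −log(2.59 × 10^-3) = 2.59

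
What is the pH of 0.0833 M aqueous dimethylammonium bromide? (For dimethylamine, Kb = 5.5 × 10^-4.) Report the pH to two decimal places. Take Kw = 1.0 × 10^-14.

(CH3)2NH2+ is the conjugate acid of the weak base (CH3)2NH.
Ka = Kw/Kb = 1.0×10^-14 / 5.5 × 10^-4 = 1.82 × 10^-11
From the ICE table, Ka = [H+]²/(0.0833 − [H+]) = 1.82 × 10^-11.
Since Ka ≪ C₀, [H+] ≈ √(Ka·C₀) = 1.23 × 10^-6 M.
Check: 0.0015% ionized — well under 5%, approximation valid.
pH = −log(1.23 × 10^-6) = 5.91

pH = 5.91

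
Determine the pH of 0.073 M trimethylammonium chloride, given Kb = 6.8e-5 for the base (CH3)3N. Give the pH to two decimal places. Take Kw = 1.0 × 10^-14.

(CH3)3NH+ is the conjugate acid of the weak base (CH3)3N.
Ka = Kw/Kb = 1.0×10^-14 / 6.8 × 10^-5 = 1.47 × 10^-10
Ka = x²/(0.073 − x) = 1.47 × 10^-10
Assume x ≪ 0.073: x ≈ √(1.47 × 10^-10 × 0.073) = 3.28 × 10^-6 M
(x/C₀ = 0.0045% < 5%, so the approximation holds.)
pH = −log[H+] = −log(3.28 × 10^-6) = 5.48

pH = 5.48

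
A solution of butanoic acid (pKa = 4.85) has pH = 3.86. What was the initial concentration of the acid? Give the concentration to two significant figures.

C₀ = 1.5 × 10^-3 M

[H+] = 10^(-3.86) = 1.38 × 10^-4 M = x
Ka = 10^(−4.85) = 1.41 × 10^-5
Ka = x²/(C₀ − x) ⇒ C₀ = x + x²/Ka
C₀ = 1.38 × 10^-4 + (1.38 × 10^-4)²/(1.41 × 10^-5) = 1.49 × 10^-3 M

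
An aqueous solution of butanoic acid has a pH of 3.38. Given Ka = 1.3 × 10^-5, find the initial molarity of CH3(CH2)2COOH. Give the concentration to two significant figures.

C₀ = 1.4 × 10^-2 M

[H+] = 10^(-3.38) = 4.17 × 10^-4 M = x
Ka = x²/(C₀ − x) ⇒ C₀ = x + x²/Ka
C₀ = 4.17 × 10^-4 + (4.17 × 10^-4)²/(1.3 × 10^-5) = 1.38 × 10^-2 M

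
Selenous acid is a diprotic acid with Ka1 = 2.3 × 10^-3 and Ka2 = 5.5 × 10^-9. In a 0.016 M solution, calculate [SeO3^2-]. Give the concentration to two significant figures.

First ionization gives [H+] ≈ [HSeO3-] = 5.02 × 10^-3 M.
Second step: Ka2 = [H+][SeO3^2-]/[HSeO3-] ≈ [SeO3^2-] (since [H+] ≈ [HSeO3-]).
So [SeO3^2-] ≈ Ka2.

5.5 × 10^-9 M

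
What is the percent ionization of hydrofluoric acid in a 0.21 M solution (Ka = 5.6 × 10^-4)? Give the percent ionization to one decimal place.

HF ⇌ F- + H+; let x = [H+] at equilibrium.
Solve x² + 0.00056x − 0.000118 = 0 → x = 1.06 × 10^-2 M
Fraction ionized = 1.06 × 10^-2 / 0.21 = 0.0505 → 5.0%

5.0%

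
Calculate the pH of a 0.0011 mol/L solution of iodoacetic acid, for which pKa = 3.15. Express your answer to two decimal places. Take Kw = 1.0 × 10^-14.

ICH2COOH ⇌ ICH2COO- + H+
Ka = 10^(−3.15) = 7.08 × 10^-4
Let x = [H+] at equilibrium. Ka = x²/(0.0011 − x).
The 5% rule fails; solving x² + Ka·x − Ka·C₀ = 0 exactly:
x = [−0.000708 + √(0.000708² + 3.12e-06)]/2 = 5.97 × 10^-4 M
pH = −log(5.97 × 10^-4) = 3.22

pH = 3.22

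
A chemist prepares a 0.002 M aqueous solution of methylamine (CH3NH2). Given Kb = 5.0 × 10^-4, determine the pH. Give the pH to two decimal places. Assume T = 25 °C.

pH = 10.89

CH3NH2 + H2O ⇌ CH3NH3+ + OH-
From the ICE table, Kb = [OH-]²/(0.002 − [OH-]) = 5.0 × 10^-4.
[OH-] is not negligible relative to C₀; solve [OH-]² + 0.0005·[OH-] − 1e-06 = 0.
[OH-] = [−0.0005 + √(0.0005² + 4e-06)]/2 = 7.81 × 10^-4 M
pOH = −log(7.81 × 10^-4) = 3.11; pH = 14.00 − 3.11 = 10.89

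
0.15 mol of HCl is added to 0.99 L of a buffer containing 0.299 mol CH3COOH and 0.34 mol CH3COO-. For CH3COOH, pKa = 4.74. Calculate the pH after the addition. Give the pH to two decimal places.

Added H+ converts CH3COO- to CH3COOH: CH3COOH → 0.449 mol, CH3COO- → 0.19 mol.
pH = pKa + log([A⁻]/[HA]) = 4.74 + log(0.19/0.449) = 4.74 -0.373

pH = 4.37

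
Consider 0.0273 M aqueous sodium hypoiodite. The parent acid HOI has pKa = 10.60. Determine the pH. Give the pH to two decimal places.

pH = 11.49

OI- is the conjugate base of the weak acid HOI.
Ka = 10^(−10.60) = 2.51 × 10^-11
Kb = Kw/Ka = 1.0×10^-14 / 2.51 × 10^-11 = 3.98 × 10^-4
From the ICE table, Kb = [OH-]²/(0.0273 − [OH-]) = 3.98 × 10^-4.
Here C₀/Kb ≈ 68.6, so the small-[OH-] approximation fails. Use the quadratic:
[OH-] = [−0.000398 + √(0.000398² + 4.35e-05)]/2 = 3.10 × 10^-3 M
pOH = −log(3.10 × 10^-3) = 2.51; pH = 14.00 − 2.51 = 11.49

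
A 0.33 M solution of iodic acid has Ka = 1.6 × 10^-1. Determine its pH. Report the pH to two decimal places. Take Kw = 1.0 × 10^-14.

HIO3 ⇌ IO3- + H+
Ka = x²/(0.33 − x) = 1.6 × 10^-1
The 5% rule fails; solving x² + Ka·x − Ka·C₀ = 0 exactly:
x = [−0.16 + √(0.16² + 0.211)]/2 = 1.63 × 10^-1 M
pH = −log(1.63 × 10^-1) = 0.79

pH = 0.79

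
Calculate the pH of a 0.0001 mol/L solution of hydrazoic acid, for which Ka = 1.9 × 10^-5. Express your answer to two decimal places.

pH = 4.45

HN3 ⇌ N3- + H+
Let x = [H+] at equilibrium. Ka = x²/(0.0001 − x).
The 5% rule fails; solving x² + Ka·x − Ka·C₀ = 0 exactly:
x = [−1.9e-05 + √(1.9e-05² + 7.6e-09)]/2 = 3.51 × 10^-5 M
pH = −log(3.51 × 10^-5) = 4.45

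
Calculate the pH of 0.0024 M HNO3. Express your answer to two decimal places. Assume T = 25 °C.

HNO3 is a strong acid and dissociates completely, so [H+] = 0.0024 M.
pH = -log(0.0024) = 2.62

pH = 2.62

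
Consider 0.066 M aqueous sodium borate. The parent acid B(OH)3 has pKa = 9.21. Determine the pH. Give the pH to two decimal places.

B(OH)4- is the conjugate base of the weak acid B(OH)3.
Ka = 10^(−9.21) = 6.17 × 10^-10
Kb = Kw/Ka = 1.0×10^-14 / 6.17 × 10^-10 = 1.62 × 10^-5
Let x = [OH-] at equilibrium. Kb = x²/(0.066 − x).
Since Kb ≪ C₀, x ≈ √(Kb·C₀) = 1.03 × 10^-3 M.
pOH = −log(1.03 × 10^-3) = 2.99; pH = 14.00 − 2.99 = 11.01

pH = 11.01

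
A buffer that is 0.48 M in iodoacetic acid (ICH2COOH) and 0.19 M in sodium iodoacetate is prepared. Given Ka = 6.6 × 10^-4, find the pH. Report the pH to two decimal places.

pKa = −log(6.6 × 10^-4) = 3.180
Using pH = pKa + log([base]/[acid]) with [base]/[acid] = 0.19/0.48:
pH = 3.180 + (-0.402) = 2.78

pH = 2.78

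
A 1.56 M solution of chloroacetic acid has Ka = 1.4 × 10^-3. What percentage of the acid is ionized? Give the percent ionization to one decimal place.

3.0%

ClCH2COOH ⇌ ClCH2COO- + H+; let x = [H+] at equilibrium.
x ≈ √(Ka·C₀) = √(1.4 × 10^-3 × 1.56) = 4.67 × 10^-2 M
% ionization = x/C₀ × 100% = 4.67 × 10^-2/1.56 × 100% = 3.0%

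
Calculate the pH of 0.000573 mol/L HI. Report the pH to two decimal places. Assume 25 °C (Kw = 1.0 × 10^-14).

pH = 3.24

HI is a strong acid and dissociates completely, so [H+] = 0.000573 M.
pH = -log(0.000573) = 3.24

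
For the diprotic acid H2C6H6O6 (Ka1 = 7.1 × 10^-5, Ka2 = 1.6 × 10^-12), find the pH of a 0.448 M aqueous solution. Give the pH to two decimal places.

Ka1 ≫ Ka2, so treat the first dissociation as the only significant source of H+.
Ka1 = x²/(0.448 − x) = 7.1 × 10^-5
x ≈ √(7.1 × 10^-5 × 0.448) = 5.64 × 10^-3 M
pH = −log(5.64 × 10^-3) = 2.25

pH = 2.25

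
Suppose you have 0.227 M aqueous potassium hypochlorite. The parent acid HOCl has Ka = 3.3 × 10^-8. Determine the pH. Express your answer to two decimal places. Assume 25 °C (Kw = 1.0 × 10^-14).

OCl- is the conjugate base of the weak acid HOCl.
Kb = Kw/Ka = 1.0×10^-14 / 3.3 × 10^-8 = 3.03 × 10^-7
Kb = [OH-]²/(0.227 − [OH-]) = 3.03 × 10^-7
Neglecting [OH-] in the denominator: [OH-] = √(3.03 × 10^-7 × 0.227) = 2.62 × 10^-4 M
Check: 0.12% ionized — well under 5%, approximation valid.
pOH = −log(2.62 × 10^-4) = 3.58; pH = 14.00 − 3.58 = 10.42

pH = 10.42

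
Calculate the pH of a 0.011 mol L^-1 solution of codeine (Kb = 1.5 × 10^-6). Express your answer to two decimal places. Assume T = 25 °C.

C18H21NO3 + H2O ⇌ C18H22NO3+ + OH-
From the ICE table, Kb = x²/(0.011 − x) = 1.5 × 10^-6.
Neglecting x in the denominator: x = √(1.5 × 10^-6 × 0.011) = 1.28 × 10^-4 M
Check: 1.2% ionized — well under 5%, approximation valid.
pOH = −log(1.28 × 10^-4) = 3.89; pH = 14.00 − 3.89 = 10.11

pH = 10.11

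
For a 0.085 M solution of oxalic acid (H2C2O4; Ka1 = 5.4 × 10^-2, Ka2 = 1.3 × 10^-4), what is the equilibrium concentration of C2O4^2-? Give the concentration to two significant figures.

1.3 × 10^-4 M

First ionization gives [H+] ≈ [HC2O4-] = 4.59 × 10^-2 M.
Second step: Ka2 = [H+][C2O4^2-]/[HC2O4-] ≈ [C2O4^2-] (since [H+] ≈ [HC2O4-]).
So [C2O4^2-] ≈ Ka2.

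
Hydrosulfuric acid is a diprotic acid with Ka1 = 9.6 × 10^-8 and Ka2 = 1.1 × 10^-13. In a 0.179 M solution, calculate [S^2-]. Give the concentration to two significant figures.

1.1 × 10^-13 M

First ionization gives [H+] ≈ [HS-] = 1.31 × 10^-4 M.
Second step: Ka2 = [H+][S^2-]/[HS-] ≈ [S^2-] (since [H+] ≈ [HS-]).
So [S^2-] ≈ Ka2.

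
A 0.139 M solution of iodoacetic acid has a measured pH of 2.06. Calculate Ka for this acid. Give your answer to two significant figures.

[H+] = 10^(-2.06) = 8.71 × 10^-3 M
At equilibrium [HA] = 0.139 − 8.71 × 10^-3 = 1.30 × 10^-1 M
Ka = [H+][A-]/[HA] = (8.71 × 10^-3)² / 1.30 × 10^-1 = 5.8 × 10^-4

Ka = 5.8 × 10^-4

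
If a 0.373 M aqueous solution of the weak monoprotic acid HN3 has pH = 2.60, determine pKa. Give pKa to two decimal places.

[H+] = 10^(-2.60) = 2.51 × 10^-3 M
At equilibrium [HA] = 0.373 − 2.51 × 10^-3 = 3.70 × 10^-1 M
Ka = [H+][A-]/[HA] = (2.51 × 10^-3)² / 3.70 × 10^-1 = 1.70 × 10^-5
pKa = -log(1.70 × 10^-5) = 4.77

pKa = 4.77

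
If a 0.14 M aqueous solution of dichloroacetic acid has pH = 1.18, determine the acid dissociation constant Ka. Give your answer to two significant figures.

[H+] = 10^(-1.18) = 6.61 × 10^-2 M
At equilibrium [HA] = 0.14 − 6.61 × 10^-2 = 7.39 × 10^-2 M
Ka = [H+][A-]/[HA] = (6.61 × 10^-2)² / 7.39 × 10^-2 = 5.9 × 10^-2

Ka = 5.9 × 10^-2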